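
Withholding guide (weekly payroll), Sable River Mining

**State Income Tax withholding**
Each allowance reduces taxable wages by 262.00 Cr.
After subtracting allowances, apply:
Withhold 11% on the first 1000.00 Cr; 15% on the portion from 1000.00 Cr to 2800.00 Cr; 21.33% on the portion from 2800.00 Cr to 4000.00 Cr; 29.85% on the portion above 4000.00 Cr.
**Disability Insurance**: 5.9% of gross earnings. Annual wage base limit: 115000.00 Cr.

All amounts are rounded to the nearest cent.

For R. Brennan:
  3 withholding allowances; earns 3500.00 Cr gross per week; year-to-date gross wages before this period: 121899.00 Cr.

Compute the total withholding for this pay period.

367.10 Cr

State Income Tax: taxable = 3500.00 Cr − 3×262.00 Cr = 2714.00 Cr
  110.00 Cr + 15% × (2714.00 Cr − 1000.00 Cr) = 110.00 Cr + 15% × 1714.00 Cr = 367.10 Cr
Disability Insurance: YTD 121899.00 Cr ≥ cap 115000.00 Cr → 0.00 Cr
Total: 367.10 Cr + 0.00 Cr = 367.10 Cr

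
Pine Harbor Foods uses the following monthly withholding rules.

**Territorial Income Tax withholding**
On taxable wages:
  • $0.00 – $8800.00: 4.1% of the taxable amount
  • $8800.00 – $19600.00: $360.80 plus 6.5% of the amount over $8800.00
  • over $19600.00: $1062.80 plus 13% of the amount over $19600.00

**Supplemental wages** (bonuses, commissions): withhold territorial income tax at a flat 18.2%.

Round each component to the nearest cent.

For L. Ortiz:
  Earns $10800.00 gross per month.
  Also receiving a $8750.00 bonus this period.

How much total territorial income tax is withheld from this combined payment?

Territorial Income Tax: taxable = $10800.00
  $360.80 + 6.5% × ($10800.00 − $8800.00) = $360.80 + 6.5% × $2000.00 = $490.80
Supplemental (18.2% flat on bonus): 18.2% × $8750.00 = $1592.50
Total territorial income tax: $490.80 + $1592.50 = $2083.30

$2083.30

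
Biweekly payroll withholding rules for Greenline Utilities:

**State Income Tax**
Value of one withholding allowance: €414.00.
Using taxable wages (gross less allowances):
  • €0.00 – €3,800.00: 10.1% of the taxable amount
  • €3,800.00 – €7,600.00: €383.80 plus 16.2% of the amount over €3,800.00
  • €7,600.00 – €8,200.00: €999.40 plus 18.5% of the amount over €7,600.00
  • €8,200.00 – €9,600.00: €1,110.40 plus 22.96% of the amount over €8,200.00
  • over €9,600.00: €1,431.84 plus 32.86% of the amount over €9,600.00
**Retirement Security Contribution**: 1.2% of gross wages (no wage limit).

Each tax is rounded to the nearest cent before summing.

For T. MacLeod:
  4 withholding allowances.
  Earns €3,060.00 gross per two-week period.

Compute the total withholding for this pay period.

€178.52

State Income Tax: taxable = €3,060.00 − 4×€414.00 = €1,404.00
  10.1% × €1,404.00 = €141.80
Retirement Security Contribution: 1.2% × €3,060.00 = €36.72
Total: €141.80 + €36.72 = €178.52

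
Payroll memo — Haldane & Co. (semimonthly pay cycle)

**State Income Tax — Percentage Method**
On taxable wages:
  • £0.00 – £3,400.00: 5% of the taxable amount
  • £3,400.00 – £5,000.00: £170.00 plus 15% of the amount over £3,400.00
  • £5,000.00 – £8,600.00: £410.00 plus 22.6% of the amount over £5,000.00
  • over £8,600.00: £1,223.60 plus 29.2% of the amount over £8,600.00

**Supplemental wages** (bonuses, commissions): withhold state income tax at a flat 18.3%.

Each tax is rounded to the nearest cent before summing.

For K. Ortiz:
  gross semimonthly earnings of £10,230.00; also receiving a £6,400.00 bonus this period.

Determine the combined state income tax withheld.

£2,870.76

State Income Tax: taxable = £10,230.00
  £1,223.60 + 29.2% × (£10,230.00 − £8,600.00) = £1,223.60 + 29.2% × £1,630.00 = £1,699.56
Supplemental (18.3% flat on bonus): 18.3% × £6,400.00 = £1,171.20
Total state income tax: £1,699.56 + £1,171.20 = £2,870.76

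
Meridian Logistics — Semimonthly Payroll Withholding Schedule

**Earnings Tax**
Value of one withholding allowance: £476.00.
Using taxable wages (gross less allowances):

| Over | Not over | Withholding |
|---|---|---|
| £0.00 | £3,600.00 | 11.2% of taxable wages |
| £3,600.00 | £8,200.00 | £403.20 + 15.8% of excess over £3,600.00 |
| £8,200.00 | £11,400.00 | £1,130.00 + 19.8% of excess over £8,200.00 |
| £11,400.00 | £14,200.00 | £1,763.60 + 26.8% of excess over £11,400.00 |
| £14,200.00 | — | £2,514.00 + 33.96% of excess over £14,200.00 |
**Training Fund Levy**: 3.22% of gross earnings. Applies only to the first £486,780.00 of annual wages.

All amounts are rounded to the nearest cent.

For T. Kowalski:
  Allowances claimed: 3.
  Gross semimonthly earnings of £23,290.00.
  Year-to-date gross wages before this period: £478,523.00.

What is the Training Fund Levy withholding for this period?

Training Fund Levy: cap £486,780.00 − YTD £478,523.00 = £8,257.00 subject; 3.22% × £8,257.00 = £265.88

£265.88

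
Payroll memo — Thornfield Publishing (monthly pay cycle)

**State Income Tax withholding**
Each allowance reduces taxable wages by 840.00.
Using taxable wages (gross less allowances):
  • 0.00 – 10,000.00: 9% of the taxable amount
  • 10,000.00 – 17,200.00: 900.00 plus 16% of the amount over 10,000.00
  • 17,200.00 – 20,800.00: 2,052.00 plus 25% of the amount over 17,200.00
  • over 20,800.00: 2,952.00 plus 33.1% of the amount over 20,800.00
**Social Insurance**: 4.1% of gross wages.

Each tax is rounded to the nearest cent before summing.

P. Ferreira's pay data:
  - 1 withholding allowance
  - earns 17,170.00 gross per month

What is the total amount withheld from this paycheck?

2,616.77

State Income Tax: taxable = 17,170.00 − 1×840.00 = 16,330.00
  900.00 + 16% × (16,330.00 − 10,000.00) = 900.00 + 16% × 6,330.00 = 1,912.80
Social Insurance: 4.1% × 17,170.00 = 703.97
Total: 1,912.80 + 703.97 = 2,616.77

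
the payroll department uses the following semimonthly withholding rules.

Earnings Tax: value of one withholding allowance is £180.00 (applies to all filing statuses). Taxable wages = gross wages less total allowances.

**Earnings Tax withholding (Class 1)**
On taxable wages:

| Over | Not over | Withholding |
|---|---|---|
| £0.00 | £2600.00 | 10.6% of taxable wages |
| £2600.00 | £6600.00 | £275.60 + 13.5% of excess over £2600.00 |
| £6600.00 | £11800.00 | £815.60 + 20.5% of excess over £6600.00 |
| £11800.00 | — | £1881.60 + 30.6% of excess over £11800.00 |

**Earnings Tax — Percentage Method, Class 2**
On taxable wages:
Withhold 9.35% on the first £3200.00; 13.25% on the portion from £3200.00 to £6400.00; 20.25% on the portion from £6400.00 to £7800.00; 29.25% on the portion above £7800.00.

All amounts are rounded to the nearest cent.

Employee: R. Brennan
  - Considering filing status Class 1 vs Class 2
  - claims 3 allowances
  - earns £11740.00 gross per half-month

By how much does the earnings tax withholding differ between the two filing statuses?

Earnings Tax (Class 1): taxable = £11740.00 − 3×£180.00 = £11200.00
  £815.60 + 20.5% × (£11200.00 − £6600.00) = £815.60 + 20.5% × £4600.00 = £1758.60
Earnings Tax (Class 2): taxable = £11740.00 − 3×£180.00 = £11200.00
  £1006.70 + 29.25% × (£11200.00 − £7800.00) = £1006.70 + 29.25% × £3400.00 = £2001.20
Difference: |£1758.60 − £2001.20| = £242.60 (higher under Class 2)

£242.60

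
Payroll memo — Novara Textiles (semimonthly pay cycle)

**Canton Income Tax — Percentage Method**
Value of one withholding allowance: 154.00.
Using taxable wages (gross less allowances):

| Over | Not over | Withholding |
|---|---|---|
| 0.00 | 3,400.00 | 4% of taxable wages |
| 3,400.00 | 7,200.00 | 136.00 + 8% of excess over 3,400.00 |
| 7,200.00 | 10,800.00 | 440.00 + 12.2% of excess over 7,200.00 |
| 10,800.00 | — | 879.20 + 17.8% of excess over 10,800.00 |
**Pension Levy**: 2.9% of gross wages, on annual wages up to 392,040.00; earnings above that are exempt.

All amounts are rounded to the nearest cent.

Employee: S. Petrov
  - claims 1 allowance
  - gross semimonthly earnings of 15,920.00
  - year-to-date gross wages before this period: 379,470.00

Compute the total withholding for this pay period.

2,127.68

Canton Income Tax: taxable = 15,920.00 − 1×154.00 = 15,766.00
  879.20 + 17.8% × (15,766.00 − 10,800.00) = 879.20 + 17.8% × 4,966.00 = 1,763.15
Pension Levy: cap 392,040.00 − YTD 379,470.00 = 12,570.00 subject; 2.9% × 12,570.00 = 364.53
Total: 1,763.15 + 364.53 = 2,127.68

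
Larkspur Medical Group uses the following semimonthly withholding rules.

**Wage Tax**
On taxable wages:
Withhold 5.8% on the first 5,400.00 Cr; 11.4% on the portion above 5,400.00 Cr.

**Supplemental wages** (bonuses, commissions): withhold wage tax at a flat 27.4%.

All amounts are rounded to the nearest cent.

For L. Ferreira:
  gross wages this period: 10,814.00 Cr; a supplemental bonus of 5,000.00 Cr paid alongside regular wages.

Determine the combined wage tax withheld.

Wage Tax: taxable = 10,814.00 Cr
  313.20 Cr + 11.4% × (10,814.00 Cr − 5,400.00 Cr) = 313.20 Cr + 11.4% × 5,414.00 Cr = 930.40 Cr
Supplemental (27.4% flat on bonus): 27.4% × 5,000.00 Cr = 1,370.00 Cr
Total wage tax: 930.40 Cr + 1,370.00 Cr = 2,300.40 Cr

2,300.40 Cr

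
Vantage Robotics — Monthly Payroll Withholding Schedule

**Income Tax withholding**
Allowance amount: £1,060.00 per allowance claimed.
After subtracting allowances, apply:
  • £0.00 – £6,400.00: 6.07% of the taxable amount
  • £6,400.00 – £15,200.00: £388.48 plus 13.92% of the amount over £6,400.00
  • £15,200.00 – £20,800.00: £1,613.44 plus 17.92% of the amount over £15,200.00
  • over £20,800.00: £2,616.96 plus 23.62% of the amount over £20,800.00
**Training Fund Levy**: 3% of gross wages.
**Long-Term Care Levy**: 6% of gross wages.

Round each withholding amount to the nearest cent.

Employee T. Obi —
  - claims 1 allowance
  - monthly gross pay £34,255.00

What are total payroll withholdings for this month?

£8,627.61

Income Tax: taxable = £34,255.00 − 1×£1,060.00 = £33,195.00
  £2,616.96 + 23.62% × (£33,195.00 − £20,800.00) = £2,616.96 + 23.62% × £12,395.00 = £5,544.66
Training Fund Levy: 3% × £34,255.00 = £1,027.65
Long-Term Care Levy: 6% × £34,255.00 = £2,055.30
Total: £5,544.66 + £1,027.65 + £2,055.30 = £8,627.61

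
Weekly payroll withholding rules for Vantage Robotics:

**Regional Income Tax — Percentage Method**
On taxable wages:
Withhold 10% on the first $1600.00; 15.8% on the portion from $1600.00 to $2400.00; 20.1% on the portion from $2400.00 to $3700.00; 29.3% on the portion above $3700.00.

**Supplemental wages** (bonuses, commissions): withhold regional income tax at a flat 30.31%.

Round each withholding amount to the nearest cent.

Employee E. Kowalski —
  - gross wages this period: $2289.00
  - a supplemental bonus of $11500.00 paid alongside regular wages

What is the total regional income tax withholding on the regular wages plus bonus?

$3754.51

Regional Income Tax: taxable = $2289.00
  $160.00 + 15.8% × ($2289.00 − $1600.00) = $160.00 + 15.8% × $689.00 = $268.86
Supplemental (30.31% flat on bonus): 30.31% × $11500.00 = $3485.65
Total regional income tax: $268.86 + $3485.65 = $3754.51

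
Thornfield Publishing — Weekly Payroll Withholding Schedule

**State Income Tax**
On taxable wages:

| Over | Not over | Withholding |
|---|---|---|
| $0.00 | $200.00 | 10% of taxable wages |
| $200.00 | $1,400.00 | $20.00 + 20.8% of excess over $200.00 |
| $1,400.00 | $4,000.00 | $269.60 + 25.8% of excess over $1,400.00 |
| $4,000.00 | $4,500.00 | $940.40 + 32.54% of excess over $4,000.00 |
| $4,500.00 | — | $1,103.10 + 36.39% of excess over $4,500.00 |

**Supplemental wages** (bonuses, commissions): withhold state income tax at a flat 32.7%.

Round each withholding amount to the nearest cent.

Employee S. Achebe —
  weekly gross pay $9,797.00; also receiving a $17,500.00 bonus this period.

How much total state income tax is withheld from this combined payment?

State Income Tax: taxable = $9,797.00
  $1,103.10 + 36.39% × ($9,797.00 − $4,500.00) = $1,103.10 + 36.39% × $5,297.00 = $3,030.68
Supplemental (32.7% flat on bonus): 32.7% × $17,500.00 = $5,722.50
Total state income tax: $3,030.68 + $5,722.50 = $8,753.18

$8,753.18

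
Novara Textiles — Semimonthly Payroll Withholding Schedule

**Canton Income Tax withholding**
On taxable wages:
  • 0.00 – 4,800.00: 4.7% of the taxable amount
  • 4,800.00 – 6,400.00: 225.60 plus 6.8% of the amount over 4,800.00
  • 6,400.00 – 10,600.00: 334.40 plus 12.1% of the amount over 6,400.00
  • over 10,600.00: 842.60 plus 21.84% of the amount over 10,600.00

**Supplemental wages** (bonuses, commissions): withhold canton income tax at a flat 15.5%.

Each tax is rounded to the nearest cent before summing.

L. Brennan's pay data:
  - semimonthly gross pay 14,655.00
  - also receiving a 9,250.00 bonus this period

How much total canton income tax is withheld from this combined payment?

Canton Income Tax: taxable = 14,655.00
  842.60 + 21.84% × (14,655.00 − 10,600.00) = 842.60 + 21.84% × 4,055.00 = 1,728.21
Supplemental (15.5% flat on bonus): 15.5% × 9,250.00 = 1,433.75
Total canton income tax: 1,728.21 + 1,433.75 = 3,161.96

3,161.96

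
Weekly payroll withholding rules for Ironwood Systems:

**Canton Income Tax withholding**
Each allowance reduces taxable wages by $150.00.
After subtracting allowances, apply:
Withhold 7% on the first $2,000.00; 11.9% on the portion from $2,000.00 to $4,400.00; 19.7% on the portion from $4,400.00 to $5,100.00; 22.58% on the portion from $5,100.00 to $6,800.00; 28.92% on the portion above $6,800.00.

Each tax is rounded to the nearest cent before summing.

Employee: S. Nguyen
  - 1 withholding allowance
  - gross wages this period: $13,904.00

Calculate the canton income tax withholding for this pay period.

Canton Income Tax: taxable = $13,904.00 − 1×$150.00 = $13,754.00
  $947.36 + 28.92% × ($13,754.00 − $6,800.00) = $947.36 + 28.92% × $6,954.00 = $2,958.46

$2,958.46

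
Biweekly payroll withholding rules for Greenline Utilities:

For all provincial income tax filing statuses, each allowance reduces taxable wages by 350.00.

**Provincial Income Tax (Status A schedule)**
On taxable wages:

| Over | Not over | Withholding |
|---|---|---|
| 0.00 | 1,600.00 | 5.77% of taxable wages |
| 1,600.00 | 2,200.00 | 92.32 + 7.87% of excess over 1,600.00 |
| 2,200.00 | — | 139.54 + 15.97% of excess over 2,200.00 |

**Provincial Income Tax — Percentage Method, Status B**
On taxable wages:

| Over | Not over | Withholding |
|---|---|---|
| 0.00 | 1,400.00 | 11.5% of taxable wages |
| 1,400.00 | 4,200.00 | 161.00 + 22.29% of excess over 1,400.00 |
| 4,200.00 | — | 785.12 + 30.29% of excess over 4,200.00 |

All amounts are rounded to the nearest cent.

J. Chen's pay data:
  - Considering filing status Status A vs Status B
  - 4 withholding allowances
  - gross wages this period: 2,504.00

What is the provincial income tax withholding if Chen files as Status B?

126.96

Provincial Income Tax (Status B): taxable = 2,504.00 − 4×350.00 = 1,104.00
  11.5% × 1,104.00 = 126.96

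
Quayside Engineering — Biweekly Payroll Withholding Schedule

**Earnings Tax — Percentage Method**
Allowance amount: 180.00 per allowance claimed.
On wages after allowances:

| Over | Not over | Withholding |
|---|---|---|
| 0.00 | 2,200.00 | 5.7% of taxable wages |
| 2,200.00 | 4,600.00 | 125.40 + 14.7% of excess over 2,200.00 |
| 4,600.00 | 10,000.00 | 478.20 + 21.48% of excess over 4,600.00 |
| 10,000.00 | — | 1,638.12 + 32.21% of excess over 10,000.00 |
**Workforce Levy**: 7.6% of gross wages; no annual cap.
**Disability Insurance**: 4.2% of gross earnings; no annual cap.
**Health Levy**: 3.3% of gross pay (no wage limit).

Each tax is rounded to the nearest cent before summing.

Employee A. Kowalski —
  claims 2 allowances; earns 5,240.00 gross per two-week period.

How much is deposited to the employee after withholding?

Earnings Tax: taxable = 5,240.00 − 2×180.00 = 4,880.00
  478.20 + 21.48% × (4,880.00 − 4,600.00) = 478.20 + 21.48% × 280.00 = 538.34
Workforce Levy: 7.6% × 5,240.00 = 398.24
Disability Insurance: 4.2% × 5,240.00 = 220.08
Health Levy: 3.3% × 5,240.00 = 172.92
Total withheld: 538.34 + 398.24 + 220.08 + 172.92 = 1,329.58
Net pay: 5,240.00 − 1,329.58 = 3,910.42

3,910.42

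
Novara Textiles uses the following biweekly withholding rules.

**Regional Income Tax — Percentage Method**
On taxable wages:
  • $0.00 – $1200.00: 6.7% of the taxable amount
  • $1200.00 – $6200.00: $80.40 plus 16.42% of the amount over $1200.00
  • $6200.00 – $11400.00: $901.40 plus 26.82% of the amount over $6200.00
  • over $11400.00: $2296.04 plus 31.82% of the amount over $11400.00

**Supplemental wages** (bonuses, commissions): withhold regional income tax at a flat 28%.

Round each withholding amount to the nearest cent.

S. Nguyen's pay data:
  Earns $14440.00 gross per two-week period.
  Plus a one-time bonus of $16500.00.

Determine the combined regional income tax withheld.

Regional Income Tax: taxable = $14440.00
  $2296.04 + 31.82% × ($14440.00 − $11400.00) = $2296.04 + 31.82% × $3040.00 = $3263.37
Supplemental (28% flat on bonus): 28% × $16500.00 = $4620.00
Total regional income tax: $3263.37 + $4620.00 = $7883.37

$7883.37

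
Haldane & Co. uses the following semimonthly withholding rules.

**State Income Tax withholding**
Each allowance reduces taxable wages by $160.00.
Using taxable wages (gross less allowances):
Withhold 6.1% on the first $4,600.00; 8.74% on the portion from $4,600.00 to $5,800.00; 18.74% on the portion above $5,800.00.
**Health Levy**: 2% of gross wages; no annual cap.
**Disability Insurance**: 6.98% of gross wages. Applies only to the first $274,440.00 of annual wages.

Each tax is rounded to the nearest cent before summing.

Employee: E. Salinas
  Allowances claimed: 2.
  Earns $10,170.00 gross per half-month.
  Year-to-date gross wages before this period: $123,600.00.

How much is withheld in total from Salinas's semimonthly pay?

State Income Tax: taxable = $10,170.00 − 2×$160.00 = $9,850.00
  $385.48 + 18.74% × ($9,850.00 − $5,800.00) = $385.48 + 18.74% × $4,050.00 = $1,144.45
Health Levy: 2% × $10,170.00 = $203.40
Disability Insurance: 6.98% × $10,170.00 = $709.87
Total: $1,144.45 + $203.40 + $709.87 = $2,057.72

$2,057.72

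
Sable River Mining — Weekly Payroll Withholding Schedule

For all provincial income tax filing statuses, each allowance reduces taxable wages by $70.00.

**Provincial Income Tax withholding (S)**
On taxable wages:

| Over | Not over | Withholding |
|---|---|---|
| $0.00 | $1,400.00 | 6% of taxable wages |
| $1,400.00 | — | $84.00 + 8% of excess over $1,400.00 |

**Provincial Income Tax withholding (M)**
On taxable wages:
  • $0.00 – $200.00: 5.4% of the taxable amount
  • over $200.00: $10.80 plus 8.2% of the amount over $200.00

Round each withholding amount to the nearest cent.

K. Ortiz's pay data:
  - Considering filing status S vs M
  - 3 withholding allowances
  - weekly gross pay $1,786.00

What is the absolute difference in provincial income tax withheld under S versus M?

$25.55

Provincial Income Tax (S): taxable = $1,786.00 − 3×$70.00 = $1,576.00
  $84.00 + 8% × ($1,576.00 − $1,400.00) = $84.00 + 8% × $176.00 = $98.08
Provincial Income Tax (M): taxable = $1,786.00 − 3×$70.00 = $1,576.00
  $10.80 + 8.2% × ($1,576.00 − $200.00) = $10.80 + 8.2% × $1,376.00 = $123.63
Difference: |$98.08 − $123.63| = $25.55 (higher under M)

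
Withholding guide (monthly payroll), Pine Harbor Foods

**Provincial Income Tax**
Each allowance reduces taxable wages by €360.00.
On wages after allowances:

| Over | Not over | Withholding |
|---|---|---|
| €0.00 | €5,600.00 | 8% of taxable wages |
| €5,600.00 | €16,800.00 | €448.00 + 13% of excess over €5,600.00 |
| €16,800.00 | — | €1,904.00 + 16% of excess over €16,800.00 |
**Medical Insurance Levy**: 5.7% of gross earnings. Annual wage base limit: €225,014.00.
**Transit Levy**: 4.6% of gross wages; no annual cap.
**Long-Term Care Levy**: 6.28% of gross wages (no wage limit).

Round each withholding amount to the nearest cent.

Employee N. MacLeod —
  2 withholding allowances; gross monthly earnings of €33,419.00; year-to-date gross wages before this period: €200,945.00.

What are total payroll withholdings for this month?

Provincial Income Tax: taxable = €33,419.00 − 2×€360.00 = €32,699.00
  €1,904.00 + 16% × (€32,699.00 − €16,800.00) = €1,904.00 + 16% × €15,899.00 = €4,447.84
Medical Insurance Levy: cap €225,014.00 − YTD €200,945.00 = €24,069.00 subject; 5.7% × €24,069.00 = €1,371.93
Transit Levy: 4.6% × €33,419.00 = €1,537.27
Long-Term Care Levy: 6.28% × €33,419.00 = €2,098.71
Total: €4,447.84 + €1,371.93 + €1,537.27 + €2,098.71 = €9,455.75

€9,455.75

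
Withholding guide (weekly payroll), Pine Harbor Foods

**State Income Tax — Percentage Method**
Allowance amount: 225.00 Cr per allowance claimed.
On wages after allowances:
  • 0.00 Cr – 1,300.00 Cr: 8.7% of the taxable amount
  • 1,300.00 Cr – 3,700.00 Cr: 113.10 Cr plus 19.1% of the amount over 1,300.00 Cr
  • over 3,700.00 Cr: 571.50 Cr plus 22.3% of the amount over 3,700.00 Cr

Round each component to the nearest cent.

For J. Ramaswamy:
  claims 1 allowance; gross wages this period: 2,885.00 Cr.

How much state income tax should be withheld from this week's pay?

State Income Tax: taxable = 2,885.00 Cr − 1×225.00 Cr = 2,660.00 Cr
  113.10 Cr + 19.1% × (2,660.00 Cr − 1,300.00 Cr) = 113.10 Cr + 19.1% × 1,360.00 Cr = 372.86 Cr

372.86 Cr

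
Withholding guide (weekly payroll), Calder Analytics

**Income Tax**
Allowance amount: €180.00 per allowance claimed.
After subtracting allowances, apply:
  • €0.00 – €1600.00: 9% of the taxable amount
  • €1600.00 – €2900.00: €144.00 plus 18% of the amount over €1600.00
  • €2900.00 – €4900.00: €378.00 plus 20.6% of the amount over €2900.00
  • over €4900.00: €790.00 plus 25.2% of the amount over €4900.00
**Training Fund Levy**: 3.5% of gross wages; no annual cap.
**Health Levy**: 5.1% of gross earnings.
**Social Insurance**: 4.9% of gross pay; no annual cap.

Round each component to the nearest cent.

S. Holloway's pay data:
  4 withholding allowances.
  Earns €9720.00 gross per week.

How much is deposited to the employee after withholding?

€6584.60

Income Tax: taxable = €9720.00 − 4×€180.00 = €9000.00
  €790.00 + 25.2% × (€9000.00 − €4900.00) = €790.00 + 25.2% × €4100.00 = €1823.20
Training Fund Levy: 3.5% × €9720.00 = €340.20
Health Levy: 5.1% × €9720.00 = €495.72
Social Insurance: 4.9% × €9720.00 = €476.28
Total withheld: €1823.20 + €340.20 + €495.72 + €476.28 = €3135.40
Net pay: €9720.00 − €3135.40 = €6584.60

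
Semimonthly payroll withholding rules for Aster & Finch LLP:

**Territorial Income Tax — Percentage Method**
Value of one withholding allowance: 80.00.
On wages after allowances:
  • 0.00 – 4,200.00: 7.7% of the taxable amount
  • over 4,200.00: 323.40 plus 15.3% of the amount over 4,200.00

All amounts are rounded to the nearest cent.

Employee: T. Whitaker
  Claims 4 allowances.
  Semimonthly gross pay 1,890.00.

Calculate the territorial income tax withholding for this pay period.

120.89

Territorial Income Tax: taxable = 1,890.00 − 4×80.00 = 1,570.00
  7.7% × 1,570.00 = 120.89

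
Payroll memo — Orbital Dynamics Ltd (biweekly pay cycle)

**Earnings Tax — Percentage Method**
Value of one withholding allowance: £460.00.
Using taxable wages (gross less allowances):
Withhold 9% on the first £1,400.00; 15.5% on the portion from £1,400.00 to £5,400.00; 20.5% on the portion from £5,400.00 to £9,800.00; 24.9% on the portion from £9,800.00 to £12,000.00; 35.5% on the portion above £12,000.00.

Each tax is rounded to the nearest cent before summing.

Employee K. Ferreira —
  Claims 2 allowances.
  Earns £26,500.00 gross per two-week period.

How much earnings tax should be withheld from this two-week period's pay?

Earnings Tax: taxable = £26,500.00 − 2×£460.00 = £25,580.00
  £2,195.80 + 35.5% × (£25,580.00 − £12,000.00) = £2,195.80 + 35.5% × £13,580.00 = £7,016.70

£7,016.70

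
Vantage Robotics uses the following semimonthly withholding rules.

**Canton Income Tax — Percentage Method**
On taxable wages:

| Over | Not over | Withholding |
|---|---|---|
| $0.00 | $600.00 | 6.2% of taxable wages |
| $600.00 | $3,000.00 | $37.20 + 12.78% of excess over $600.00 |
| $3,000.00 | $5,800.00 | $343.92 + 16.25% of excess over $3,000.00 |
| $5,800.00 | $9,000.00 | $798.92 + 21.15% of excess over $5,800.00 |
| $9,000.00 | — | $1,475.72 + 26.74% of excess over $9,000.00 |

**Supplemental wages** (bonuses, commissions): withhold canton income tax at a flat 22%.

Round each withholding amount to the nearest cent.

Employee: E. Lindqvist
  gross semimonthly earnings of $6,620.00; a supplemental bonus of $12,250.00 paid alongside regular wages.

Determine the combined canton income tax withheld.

Canton Income Tax: taxable = $6,620.00
  $798.92 + 21.15% × ($6,620.00 − $5,800.00) = $798.92 + 21.15% × $820.00 = $972.35
Supplemental (22% flat on bonus): 22% × $12,250.00 = $2,695.00
Total canton income tax: $972.35 + $2,695.00 = $3,667.35

$3,667.35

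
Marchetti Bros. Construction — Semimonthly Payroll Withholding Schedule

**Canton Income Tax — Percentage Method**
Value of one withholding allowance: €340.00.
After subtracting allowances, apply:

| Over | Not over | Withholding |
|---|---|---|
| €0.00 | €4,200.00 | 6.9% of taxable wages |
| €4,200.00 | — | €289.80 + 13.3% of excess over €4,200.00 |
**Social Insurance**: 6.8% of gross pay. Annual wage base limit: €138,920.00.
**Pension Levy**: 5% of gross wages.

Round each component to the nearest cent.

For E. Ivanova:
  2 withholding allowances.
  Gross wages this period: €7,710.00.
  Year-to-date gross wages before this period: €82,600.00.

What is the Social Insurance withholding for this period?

Social Insurance: 6.8% × €7,710.00 = €524.28

€524.28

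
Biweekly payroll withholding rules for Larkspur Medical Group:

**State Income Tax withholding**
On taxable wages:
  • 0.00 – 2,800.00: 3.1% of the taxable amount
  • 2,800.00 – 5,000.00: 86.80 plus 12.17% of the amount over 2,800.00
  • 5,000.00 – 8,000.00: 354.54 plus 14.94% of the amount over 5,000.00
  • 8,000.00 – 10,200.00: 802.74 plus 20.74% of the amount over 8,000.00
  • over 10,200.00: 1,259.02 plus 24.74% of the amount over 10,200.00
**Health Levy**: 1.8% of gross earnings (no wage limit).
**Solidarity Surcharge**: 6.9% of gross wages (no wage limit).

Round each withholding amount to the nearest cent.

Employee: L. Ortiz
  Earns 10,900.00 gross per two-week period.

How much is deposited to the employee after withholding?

State Income Tax: taxable = 10,900.00
  1,259.02 + 24.74% × (10,900.00 − 10,200.00) = 1,259.02 + 24.74% × 700.00 = 1,432.20
Health Levy: 1.8% × 10,900.00 = 196.20
Solidarity Surcharge: 6.9% × 10,900.00 = 752.10
Total withheld: 1,432.20 + 196.20 + 752.10 = 2,380.50
Net pay: 10,900.00 − 2,380.50 = 8,519.50

8,519.50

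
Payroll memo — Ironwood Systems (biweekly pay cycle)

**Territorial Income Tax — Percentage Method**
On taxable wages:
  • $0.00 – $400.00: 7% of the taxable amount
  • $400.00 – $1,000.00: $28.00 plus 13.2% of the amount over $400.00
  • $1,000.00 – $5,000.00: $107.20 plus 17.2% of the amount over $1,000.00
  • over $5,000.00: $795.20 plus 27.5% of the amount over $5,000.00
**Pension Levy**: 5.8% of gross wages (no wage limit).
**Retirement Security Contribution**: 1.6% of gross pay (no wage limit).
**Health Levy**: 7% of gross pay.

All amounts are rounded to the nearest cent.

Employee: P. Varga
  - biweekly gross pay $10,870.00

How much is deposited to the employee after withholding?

Territorial Income Tax: taxable = $10,870.00
  $795.20 + 27.5% × ($10,870.00 − $5,000.00) = $795.20 + 27.5% × $5,870.00 = $2,409.45
Pension Levy: 5.8% × $10,870.00 = $630.46
Retirement Security Contribution: 1.6% × $10,870.00 = $173.92
Health Levy: 7% × $10,870.00 = $760.90
Total withheld: $2,409.45 + $630.46 + $173.92 + $760.90 = $3,974.73
Net pay: $10,870.00 − $3,974.73 = $6,895.27

$6,895.27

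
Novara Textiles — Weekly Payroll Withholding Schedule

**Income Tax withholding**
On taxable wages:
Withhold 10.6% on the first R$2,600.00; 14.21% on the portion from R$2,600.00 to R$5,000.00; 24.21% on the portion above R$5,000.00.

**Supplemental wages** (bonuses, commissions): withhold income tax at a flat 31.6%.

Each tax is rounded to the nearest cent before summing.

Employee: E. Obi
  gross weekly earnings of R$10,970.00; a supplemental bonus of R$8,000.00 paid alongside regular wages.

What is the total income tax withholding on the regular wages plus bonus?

R$4,589.98

Income Tax: taxable = R$10,970.00
  R$616.64 + 24.21% × (R$10,970.00 − R$5,000.00) = R$616.64 + 24.21% × R$5,970.00 = R$2,061.98
Supplemental (31.6% flat on bonus): 31.6% × R$8,000.00 = R$2,528.00
Total income tax: R$2,061.98 + R$2,528.00 = R$4,589.98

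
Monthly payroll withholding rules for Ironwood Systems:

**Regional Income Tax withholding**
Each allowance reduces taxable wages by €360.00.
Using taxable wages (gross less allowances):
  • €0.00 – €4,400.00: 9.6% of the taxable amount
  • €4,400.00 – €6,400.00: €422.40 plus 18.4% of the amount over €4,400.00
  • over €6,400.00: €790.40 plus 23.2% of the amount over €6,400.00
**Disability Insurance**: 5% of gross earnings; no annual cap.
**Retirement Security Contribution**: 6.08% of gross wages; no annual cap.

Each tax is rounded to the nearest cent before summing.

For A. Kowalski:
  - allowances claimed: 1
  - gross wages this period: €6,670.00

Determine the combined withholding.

€1,512.88

Regional Income Tax: taxable = €6,670.00 − 1×€360.00 = €6,310.00
  €422.40 + 18.4% × (€6,310.00 − €4,400.00) = €422.40 + 18.4% × €1,910.00 = €773.84
Disability Insurance: 5% × €6,670.00 = €333.50
Retirement Security Contribution: 6.08% × €6,670.00 = €405.54
Total: €773.84 + €333.50 + €405.54 = €1,512.88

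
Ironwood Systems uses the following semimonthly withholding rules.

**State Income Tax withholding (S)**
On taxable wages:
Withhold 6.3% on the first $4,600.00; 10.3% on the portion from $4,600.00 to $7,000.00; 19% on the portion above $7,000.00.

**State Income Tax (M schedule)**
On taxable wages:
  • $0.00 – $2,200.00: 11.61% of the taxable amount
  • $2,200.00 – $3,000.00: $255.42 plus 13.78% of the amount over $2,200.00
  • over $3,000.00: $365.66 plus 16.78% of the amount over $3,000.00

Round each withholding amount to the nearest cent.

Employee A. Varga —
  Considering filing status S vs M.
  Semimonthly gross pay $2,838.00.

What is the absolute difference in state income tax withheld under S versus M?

State Income Tax (S): taxable = $2,838.00
  6.3% × $2,838.00 = $178.79
State Income Tax (M): taxable = $2,838.00
  $255.42 + 13.78% × ($2,838.00 − $2,200.00) = $255.42 + 13.78% × $638.00 = $343.34
Difference: |$178.79 − $343.34| = $164.55 (higher under M)

$164.55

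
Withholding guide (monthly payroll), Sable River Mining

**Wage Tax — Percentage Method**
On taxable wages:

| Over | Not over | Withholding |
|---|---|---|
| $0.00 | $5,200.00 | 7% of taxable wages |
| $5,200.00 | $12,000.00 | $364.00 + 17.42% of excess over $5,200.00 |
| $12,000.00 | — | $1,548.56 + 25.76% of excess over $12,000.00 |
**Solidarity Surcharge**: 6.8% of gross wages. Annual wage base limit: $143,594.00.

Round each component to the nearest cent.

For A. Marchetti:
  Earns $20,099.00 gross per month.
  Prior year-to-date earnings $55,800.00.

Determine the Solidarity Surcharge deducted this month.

Solidarity Surcharge: 6.8% × $20,099.00 = $1,366.73

$1,366.73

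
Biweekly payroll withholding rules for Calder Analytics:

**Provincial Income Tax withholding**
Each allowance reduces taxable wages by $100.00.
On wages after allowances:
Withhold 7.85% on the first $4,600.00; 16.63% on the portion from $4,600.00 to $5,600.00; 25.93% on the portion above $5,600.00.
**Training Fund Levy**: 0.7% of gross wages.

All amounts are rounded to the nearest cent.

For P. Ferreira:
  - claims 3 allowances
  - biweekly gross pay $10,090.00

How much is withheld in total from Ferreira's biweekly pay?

$1,684.50

Provincial Income Tax: taxable = $10,090.00 − 3×$100.00 = $9,790.00
  $527.40 + 25.93% × ($9,790.00 − $5,600.00) = $527.40 + 25.93% × $4,190.00 = $1,613.87
Training Fund Levy: 0.7% × $10,090.00 = $70.63
Total: $1,613.87 + $70.63 = $1,684.50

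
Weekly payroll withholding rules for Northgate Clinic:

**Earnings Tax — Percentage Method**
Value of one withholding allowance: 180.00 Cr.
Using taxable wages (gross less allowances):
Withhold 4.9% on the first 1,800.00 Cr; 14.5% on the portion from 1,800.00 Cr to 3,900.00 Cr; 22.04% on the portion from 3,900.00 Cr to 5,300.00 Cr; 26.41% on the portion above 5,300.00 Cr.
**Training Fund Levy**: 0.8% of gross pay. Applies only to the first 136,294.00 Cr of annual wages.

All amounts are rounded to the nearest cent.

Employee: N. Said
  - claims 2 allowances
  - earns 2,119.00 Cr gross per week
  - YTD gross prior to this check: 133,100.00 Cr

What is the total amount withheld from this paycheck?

Earnings Tax: taxable = 2,119.00 Cr − 2×180.00 Cr = 1,759.00 Cr
  4.9% × 1,759.00 Cr = 86.19 Cr
Training Fund Levy: 0.8% × 2,119.00 Cr = 16.95 Cr
Total: 86.19 Cr + 16.95 Cr = 103.14 Cr

103.14 Cr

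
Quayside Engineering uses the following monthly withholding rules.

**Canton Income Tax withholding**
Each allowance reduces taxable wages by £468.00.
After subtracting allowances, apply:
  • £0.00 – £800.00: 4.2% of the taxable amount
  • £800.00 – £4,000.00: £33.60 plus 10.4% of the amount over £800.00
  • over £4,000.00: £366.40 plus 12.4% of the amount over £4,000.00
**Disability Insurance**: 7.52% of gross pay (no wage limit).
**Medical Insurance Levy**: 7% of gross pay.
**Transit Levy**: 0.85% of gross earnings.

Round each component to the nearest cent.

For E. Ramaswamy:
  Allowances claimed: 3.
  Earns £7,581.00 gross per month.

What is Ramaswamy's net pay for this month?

Canton Income Tax: taxable = £7,581.00 − 3×£468.00 = £6,177.00
  £366.40 + 12.4% × (£6,177.00 − £4,000.00) = £366.40 + 12.4% × £2,177.00 = £636.35
Disability Insurance: 7.52% × £7,581.00 = £570.09
Medical Insurance Levy: 7% × £7,581.00 = £530.67
Transit Levy: 0.85% × £7,581.00 = £64.44
Total withheld: £636.35 + £570.09 + £530.67 + £64.44 = £1,801.55
Net pay: £7,581.00 − £1,801.55 = £5,779.45

£5,779.45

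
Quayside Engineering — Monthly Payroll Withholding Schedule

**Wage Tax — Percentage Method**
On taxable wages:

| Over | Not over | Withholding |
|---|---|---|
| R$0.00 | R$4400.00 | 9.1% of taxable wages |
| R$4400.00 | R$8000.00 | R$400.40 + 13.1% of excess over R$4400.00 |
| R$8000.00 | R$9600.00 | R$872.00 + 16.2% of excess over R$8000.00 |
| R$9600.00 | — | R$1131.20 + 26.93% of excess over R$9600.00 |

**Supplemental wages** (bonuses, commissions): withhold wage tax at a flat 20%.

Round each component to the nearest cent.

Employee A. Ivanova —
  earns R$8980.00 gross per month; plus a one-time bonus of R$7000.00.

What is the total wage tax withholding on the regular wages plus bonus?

R$2430.76

Wage Tax: taxable = R$8980.00
  R$872.00 + 16.2% × (R$8980.00 − R$8000.00) = R$872.00 + 16.2% × R$980.00 = R$1030.76
Supplemental (20% flat on bonus): 20% × R$7000.00 = R$1400.00
Total wage tax: R$1030.76 + R$1400.00 = R$2430.76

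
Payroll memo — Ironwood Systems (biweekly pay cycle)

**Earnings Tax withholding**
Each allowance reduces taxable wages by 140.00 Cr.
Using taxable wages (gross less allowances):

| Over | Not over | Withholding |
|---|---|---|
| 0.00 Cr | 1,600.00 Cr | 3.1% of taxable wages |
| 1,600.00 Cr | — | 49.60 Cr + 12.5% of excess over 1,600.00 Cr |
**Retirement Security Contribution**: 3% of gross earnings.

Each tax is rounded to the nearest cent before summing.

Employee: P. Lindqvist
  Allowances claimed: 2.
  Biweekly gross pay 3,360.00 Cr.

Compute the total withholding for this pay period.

Earnings Tax: taxable = 3,360.00 Cr − 2×140.00 Cr = 3,080.00 Cr
  49.60 Cr + 12.5% × (3,080.00 Cr − 1,600.00 Cr) = 49.60 Cr + 12.5% × 1,480.00 Cr = 234.60 Cr
Retirement Security Contribution: 3% × 3,360.00 Cr = 100.80 Cr
Total: 234.60 Cr + 100.80 Cr = 335.40 Cr

335.40 Cr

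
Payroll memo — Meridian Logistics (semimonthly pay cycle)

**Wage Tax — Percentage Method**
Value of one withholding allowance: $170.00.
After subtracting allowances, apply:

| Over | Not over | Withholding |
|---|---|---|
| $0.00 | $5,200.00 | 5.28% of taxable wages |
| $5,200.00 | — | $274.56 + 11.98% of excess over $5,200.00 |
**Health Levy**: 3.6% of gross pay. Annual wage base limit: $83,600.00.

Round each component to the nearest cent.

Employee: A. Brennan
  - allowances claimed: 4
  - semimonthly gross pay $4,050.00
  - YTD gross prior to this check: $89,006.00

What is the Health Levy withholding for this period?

Health Levy: YTD $89,006.00 ≥ cap $83,600.00 → $0.00

$0.00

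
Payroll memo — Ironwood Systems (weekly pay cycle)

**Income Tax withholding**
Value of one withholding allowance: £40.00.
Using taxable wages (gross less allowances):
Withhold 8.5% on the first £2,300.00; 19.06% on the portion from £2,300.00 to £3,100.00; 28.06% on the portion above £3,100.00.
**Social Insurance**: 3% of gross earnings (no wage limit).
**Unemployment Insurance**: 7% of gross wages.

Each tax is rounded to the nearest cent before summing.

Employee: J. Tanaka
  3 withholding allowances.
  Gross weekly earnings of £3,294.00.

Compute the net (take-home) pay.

£2,595.86

Income Tax: taxable = £3,294.00 − 3×£40.00 = £3,174.00
  £347.98 + 28.06% × (£3,174.00 − £3,100.00) = £347.98 + 28.06% × £74.00 = £368.74
Social Insurance: 3% × £3,294.00 = £98.82
Unemployment Insurance: 7% × £3,294.00 = £230.58
Total withheld: £368.74 + £98.82 + £230.58 = £698.14
Net pay: £3,294.00 − £698.14 = £2,595.86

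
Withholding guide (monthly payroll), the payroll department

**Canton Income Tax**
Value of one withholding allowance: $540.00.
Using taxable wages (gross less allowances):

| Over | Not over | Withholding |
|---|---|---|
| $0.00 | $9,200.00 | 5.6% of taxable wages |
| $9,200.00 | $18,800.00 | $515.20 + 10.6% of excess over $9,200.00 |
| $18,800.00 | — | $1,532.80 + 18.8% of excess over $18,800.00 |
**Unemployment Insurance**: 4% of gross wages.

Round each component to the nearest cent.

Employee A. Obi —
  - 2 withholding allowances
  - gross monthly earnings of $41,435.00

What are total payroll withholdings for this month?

Canton Income Tax: taxable = $41,435.00 − 2×$540.00 = $40,355.00
  $1,532.80 + 18.8% × ($40,355.00 − $18,800.00) = $1,532.80 + 18.8% × $21,555.00 = $5,585.14
Unemployment Insurance: 4% × $41,435.00 = $1,657.40
Total: $5,585.14 + $1,657.40 = $7,242.54

$7,242.54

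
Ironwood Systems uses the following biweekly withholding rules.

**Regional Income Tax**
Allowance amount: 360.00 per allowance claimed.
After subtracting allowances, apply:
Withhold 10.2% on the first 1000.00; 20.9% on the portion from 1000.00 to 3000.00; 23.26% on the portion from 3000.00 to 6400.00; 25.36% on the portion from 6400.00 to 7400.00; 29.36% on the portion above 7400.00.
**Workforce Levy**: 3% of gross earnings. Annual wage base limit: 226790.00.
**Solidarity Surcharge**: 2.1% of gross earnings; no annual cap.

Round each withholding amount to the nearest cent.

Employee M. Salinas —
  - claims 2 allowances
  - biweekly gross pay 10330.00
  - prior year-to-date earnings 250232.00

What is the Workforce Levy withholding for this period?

Workforce Levy: YTD 250232.00 ≥ cap 226790.00 → 0.00

0.00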